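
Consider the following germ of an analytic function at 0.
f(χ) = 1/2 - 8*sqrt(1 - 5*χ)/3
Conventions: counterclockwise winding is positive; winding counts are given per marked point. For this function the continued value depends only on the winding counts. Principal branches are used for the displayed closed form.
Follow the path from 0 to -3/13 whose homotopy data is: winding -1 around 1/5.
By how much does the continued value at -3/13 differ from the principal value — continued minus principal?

The rational part is single-valued and drops out of the difference; each branch term changes only by its own monodromy.
(-8/3)*sqrt(1 - χ/(1/5)): winding -1 is odd, the square root flips sign, contributing -2*(-8/3)*sqrt(1 - (-3/13)/(1/5)) = -2*(-8/3)*sqrt(28/13) = (32/39)*sqrt(91).
Summing the contributions at χ = -3/13 gives (32/39)*sqrt(91).

Continued minus principal equals (32/39)*sqrt(91).


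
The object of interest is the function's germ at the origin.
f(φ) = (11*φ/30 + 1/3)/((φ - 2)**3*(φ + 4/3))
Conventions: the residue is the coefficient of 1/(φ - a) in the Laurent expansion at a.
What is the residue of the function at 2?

At the order-3 pole 2 set g(φ) = (φ - (2))^3*f(φ) = (11*φ/30 + 1/3)/(φ + 4/3).
Order-3 pole: residue = g''(a)/2; g''(2) = -21/2500, so the residue is -21/5000.

The residue is -21/5000.


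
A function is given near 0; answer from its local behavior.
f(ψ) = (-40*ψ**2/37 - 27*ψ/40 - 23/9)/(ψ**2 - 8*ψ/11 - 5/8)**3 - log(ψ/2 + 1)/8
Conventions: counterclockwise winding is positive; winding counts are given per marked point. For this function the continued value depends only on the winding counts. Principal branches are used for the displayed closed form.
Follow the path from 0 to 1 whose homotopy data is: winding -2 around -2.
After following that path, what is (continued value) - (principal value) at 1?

The rational part is single-valued and drops out of the difference; each branch term changes only by its own monodromy.
(-1/8)*log(1 - ψ/(-2)): each positive loop around -2 adds 2*pi*i to the log, so winding -2 contributes (-1/8)*(-2)*2*pi*i = (1/2)*pi*i.
Summing the contributions at ψ = 1 gives (1/2)*pi*i.

Continued minus principal equals (1/2)*pi*i.


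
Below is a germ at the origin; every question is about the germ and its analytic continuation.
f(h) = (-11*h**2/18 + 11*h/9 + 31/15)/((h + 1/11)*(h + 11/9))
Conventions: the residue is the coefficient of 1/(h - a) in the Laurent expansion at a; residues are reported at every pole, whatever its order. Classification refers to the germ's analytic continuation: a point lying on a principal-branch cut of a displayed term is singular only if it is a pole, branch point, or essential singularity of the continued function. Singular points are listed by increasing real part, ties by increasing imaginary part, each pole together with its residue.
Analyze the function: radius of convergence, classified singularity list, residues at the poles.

Radius of convergence at 0: 1/11.
At -11/9: a pole of order 1; residue 27269/90720.
At -1/11: a pole of order 1; residue 1931/1120.

Denominator factor (h + 11/9): pole of order 1 at -11/9, modulus 11/9.
Denominator factor (h + 1/11): pole of order 1 at -1/11, modulus 1/11.
The radius of convergence is the smallest modulus among the singular points: 1/11.
At the order-1 pole -11/9 set g(h) = (h - (-11/9))*f(h) = (-11*h**2/18 + 11*h/9 + 31/15)/(h + 1/11).
Simple pole: residue = g(a) at a = -11/9, which is 27269/90720.
At the order-1 pole -1/11 set g(h) = (h - (-1/11))*f(h) = (-11*h**2/18 + 11*h/9 + 31/15)/(h + 11/9).
Simple pole: residue = g(a) at a = -1/11, which is 1931/1120.
List the singular points by increasing real part (a conjugate pair: the negative imaginary part first).


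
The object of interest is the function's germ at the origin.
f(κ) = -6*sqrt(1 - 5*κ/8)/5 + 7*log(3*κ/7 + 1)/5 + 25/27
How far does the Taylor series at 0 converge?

Branch term (-6/5)*sqrt(1 - κ/(8/5)): its argument vanishes at κ = 8/5, a square-root branch point, modulus 8/5.
Branch term (7/5)*log(1 - κ/(-7/3)): its argument vanishes at κ = -7/3, a logarithmic branch point, modulus 7/3.
The radius of convergence is the smallest modulus among the singular points: 8/5.

The radius of convergence is 8/5.


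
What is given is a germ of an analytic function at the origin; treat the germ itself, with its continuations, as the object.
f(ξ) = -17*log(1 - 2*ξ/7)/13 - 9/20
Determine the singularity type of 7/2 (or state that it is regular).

The point is a logarithmic branch point.

The term (-17/13)*log(1 - ξ/(7/2)) has argument 1 - 7/2/(7/2) = 0 at 7/2: a logarithmic (infinitely-sheeted) branch point; the remaining terms are analytic or single-valued there.


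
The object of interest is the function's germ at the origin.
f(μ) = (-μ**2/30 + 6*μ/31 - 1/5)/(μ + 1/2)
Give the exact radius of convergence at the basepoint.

Denominator factor (μ + 1/2): pole of order 1 at -1/2, modulus 1/2.
The radius of convergence is the smallest modulus among the singular points: 1/2.

The radius of convergence is 1/2.


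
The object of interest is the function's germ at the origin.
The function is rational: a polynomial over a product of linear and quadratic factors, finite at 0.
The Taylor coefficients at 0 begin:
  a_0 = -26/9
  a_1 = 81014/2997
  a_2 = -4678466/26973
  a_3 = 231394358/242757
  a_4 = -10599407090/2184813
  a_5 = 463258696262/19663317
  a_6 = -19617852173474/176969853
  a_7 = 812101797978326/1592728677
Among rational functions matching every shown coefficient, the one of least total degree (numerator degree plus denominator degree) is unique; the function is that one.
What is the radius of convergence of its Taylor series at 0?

The radius of convergence is 1/4.

No rational of total degree below 5 reproduces all 8 coefficients; solving the [2/3] Pade equations on them gives f(d) = (17*d**2/27 - 23*d/37 + 13/40)/((d - 9/5)*(d + 1/4)**2), whose expansion matches every shown term.
Denominator factor (d - 9/5): pole of order 1 at 9/5, modulus 9/5.
Denominator factor (d + 1/4)^2: pole of order 2 at -1/4, modulus 1/4.
The radius of convergence is the smallest modulus among the singular points: 1/4.


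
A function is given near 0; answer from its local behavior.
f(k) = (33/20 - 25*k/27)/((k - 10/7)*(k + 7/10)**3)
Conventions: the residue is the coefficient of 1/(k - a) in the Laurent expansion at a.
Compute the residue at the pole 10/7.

The residue is 3030650/89314623.

At the order-1 pole 10/7 set g(k) = (k - (10/7))*f(k) = (33/20 - 25*k/27)/(k + 7/10)**3.
Simple pole: residue = g(a) at a = 10/7, which is 3030650/89314623.


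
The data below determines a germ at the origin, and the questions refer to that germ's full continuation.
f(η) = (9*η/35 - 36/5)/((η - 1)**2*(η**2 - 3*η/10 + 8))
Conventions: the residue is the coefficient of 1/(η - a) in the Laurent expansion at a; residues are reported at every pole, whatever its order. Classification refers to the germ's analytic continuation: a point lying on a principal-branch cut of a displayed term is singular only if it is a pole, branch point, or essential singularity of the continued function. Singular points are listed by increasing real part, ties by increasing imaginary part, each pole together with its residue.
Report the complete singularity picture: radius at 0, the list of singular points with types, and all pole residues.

Radius of convergence at 0: 1.
At (3/20) - ((1/20)*sqrt(3191))*i: a pole of order 1; residue (-78/841) + ((37698/18785417)*sqrt(3191))*i.
At (3/20) + ((1/20)*sqrt(3191))*i: a pole of order 1; residue (-78/841) - ((37698/18785417)*sqrt(3191))*i.
At 1: a pole of order 2; residue 156/841.


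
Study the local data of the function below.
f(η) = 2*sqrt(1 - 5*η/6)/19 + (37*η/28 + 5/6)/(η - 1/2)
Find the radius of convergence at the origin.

Denominator factor (η - 1/2): pole of order 1 at 1/2, modulus 1/2.
Branch term (2/19)*sqrt(1 - η/(6/5)): its argument vanishes at η = 6/5, a square-root branch point, modulus 6/5.
The radius of convergence is the smallest modulus among the singular points: 1/2.

The radius of convergence is 1/2.


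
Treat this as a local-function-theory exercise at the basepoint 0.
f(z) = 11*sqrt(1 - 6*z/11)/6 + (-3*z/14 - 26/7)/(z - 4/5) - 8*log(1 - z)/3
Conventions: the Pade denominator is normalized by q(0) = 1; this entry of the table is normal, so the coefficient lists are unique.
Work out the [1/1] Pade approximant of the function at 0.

Taylor coefficients needed (expand at 0): a_0 = 136/21, a_1 = 173/21, a_2 = 16363/1848.
Write the denominator as Q(z) = 1 + q1*z. Requiring Q*f - P = O(z^3) with deg P <= 1 kills the coefficients of z^2..z^2 in Q*f:
  z^2: a_2 + q1*a_1 = 0, i.e. 16363/1848 + (173/21)*q1 = 0.
Solving this linear system: q1 = -16363/15224.
The numerator is Q*f truncated at degree 1: P0 = a_0 = 136/21; P1 = a_1 + q1*a_0 = 17016/13321.

The Pade approximant has numerator coefficients [136/21, 17016/13321]; denominator coefficients [1, -16363/15224].


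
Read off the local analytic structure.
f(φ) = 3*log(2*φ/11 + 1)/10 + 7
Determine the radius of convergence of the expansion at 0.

The radius of convergence is 11/2.

Branch term (3/10)*log(1 - φ/(-11/2)): its argument vanishes at φ = -11/2, a logarithmic branch point, modulus 11/2.
The radius of convergence is the smallest modulus among the singular points: 11/2.


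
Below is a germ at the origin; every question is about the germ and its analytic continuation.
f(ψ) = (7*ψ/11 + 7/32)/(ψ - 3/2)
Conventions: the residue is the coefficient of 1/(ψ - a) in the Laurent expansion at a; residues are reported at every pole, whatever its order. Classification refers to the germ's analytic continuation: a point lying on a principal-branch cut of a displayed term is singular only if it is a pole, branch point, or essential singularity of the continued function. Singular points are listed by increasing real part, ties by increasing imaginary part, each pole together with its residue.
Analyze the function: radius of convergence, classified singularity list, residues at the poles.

Radius of convergence at 0: 3/2.
At 3/2: a pole of order 1; residue 413/352.

Denominator factor (ψ - 3/2): pole of order 1 at 3/2, modulus 3/2.
The radius of convergence is the smallest modulus among the singular points: 3/2.
At the order-1 pole 3/2 set g(ψ) = (ψ - (3/2))*f(ψ) = 7*ψ/11 + 7/32.
Simple pole: residue = g(a) at a = 3/2, which is 413/352.


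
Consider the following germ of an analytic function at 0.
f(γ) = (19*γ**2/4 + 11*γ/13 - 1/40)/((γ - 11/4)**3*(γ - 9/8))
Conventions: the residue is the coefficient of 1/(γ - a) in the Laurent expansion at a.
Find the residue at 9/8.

The residue is -230918/142805.

At the order-1 pole 9/8 set g(γ) = (γ - (9/8))*f(γ) = (19*γ**2/4 + 11*γ/13 - 1/40)/(γ - 11/4)**3.
Simple pole: residue = g(a) at a = 9/8, which is -230918/142805.


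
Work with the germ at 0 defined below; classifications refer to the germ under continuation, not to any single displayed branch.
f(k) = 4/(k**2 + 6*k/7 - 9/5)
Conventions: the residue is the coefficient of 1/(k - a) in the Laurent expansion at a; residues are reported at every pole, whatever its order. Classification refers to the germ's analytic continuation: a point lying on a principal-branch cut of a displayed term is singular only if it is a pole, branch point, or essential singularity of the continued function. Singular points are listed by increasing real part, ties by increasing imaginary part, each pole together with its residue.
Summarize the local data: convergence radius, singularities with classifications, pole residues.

Radius of convergence at 0: -3/7 + (9/35)*sqrt(30).
At -3/7 - (9/35)*sqrt(30): a pole of order 1; residue -(7/27)*sqrt(30).
At -3/7 + (9/35)*sqrt(30): a pole of order 1; residue (7/27)*sqrt(30).

Denominator factor (k**2 + 6*k/7 - 9/5): discriminant 1944/245, real irrational roots -3/7 + (9/35)*sqrt(30) and -3/7 - (9/35)*sqrt(30); poles of order 1, moduli -3/7 + (9/35)*sqrt(30) and 3/7 + (9/35)*sqrt(30).
The radius of convergence is the smallest modulus among the singular points: -3/7 + (9/35)*sqrt(30).
The factor k**2 + 6*k/7 - 9/5 splits as (k - a)(k - a') with a = -3/7 - (9/35)*sqrt(30), a' = -3/7 + (9/35)*sqrt(30). At the order-1 pole a set g(k) = (k - a)*f(k) = [4] / (k - a').
Simple pole: residue = g(a) at a = -3/7 - (9/35)*sqrt(30), which is -(7/27)*sqrt(30).
The factor k**2 + 6*k/7 - 9/5 splits as (k - a)(k - a') with a = -3/7 + (9/35)*sqrt(30), a' = -3/7 - (9/35)*sqrt(30). At the order-1 pole a set g(k) = (k - a)*f(k) = [4] / (k - a').
Simple pole: residue = g(a) at a = -3/7 + (9/35)*sqrt(30), which is (7/27)*sqrt(30).
List the singular points by increasing real part (a conjugate pair: the negative imaginary part first).


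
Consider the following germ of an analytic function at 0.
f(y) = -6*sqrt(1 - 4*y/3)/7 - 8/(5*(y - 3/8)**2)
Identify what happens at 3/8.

The denominator factor y - 3/8 vanishes at 3/8 and appears to the power 2; the numerator there equals -8/5, nonzero, and no other factor vanishes.
The branch terms are analytic at this point.
Hence a pole whose order is the multiplicity, 2.

The point is a pole of order 2.


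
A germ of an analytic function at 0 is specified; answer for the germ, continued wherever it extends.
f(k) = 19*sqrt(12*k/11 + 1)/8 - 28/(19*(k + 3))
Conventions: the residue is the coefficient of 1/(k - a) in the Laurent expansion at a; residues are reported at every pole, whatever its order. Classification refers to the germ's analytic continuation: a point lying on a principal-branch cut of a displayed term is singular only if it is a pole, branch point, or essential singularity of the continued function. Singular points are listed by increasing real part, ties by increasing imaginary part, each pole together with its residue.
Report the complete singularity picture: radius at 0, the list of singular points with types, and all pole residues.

Denominator factor (k + 3): pole of order 1 at -3, modulus 3.
Branch term (19/8)*sqrt(1 - k/(-11/12)): its argument vanishes at k = -11/12, a square-root branch point, modulus 11/12.
The radius of convergence is the smallest modulus among the singular points: 11/12.
The branch term is analytic at -3 and contributes nothing to the residue; only the rational part matters.
At the order-1 pole -3 set g(k) = (k - (-3))*(rational part) = -28/19.
Simple pole: residue = g(a) at a = -3, which is -28/19.
List the singular points by increasing real part (a conjugate pair: the negative imaginary part first).

Radius of convergence at 0: 11/12.
At -3: a pole of order 1; residue -28/19.
At -11/12: an algebraic (square-root) branch point.


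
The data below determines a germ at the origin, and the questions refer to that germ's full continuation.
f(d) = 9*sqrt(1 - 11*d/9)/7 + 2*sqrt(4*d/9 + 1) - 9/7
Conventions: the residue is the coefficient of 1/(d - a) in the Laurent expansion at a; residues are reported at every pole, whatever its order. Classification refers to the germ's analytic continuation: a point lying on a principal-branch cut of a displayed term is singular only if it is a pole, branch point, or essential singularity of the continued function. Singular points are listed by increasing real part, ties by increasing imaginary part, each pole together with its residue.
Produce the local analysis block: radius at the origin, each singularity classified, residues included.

Radius of convergence at 0: 9/11.
At -9/4: an algebraic (square-root) branch point.
At 9/11: an algebraic (square-root) branch point.

Branch term (9/7)*sqrt(1 - d/(9/11)): its argument vanishes at d = 9/11, a square-root branch point, modulus 9/11.
Branch term (2)*sqrt(1 - d/(-9/4)): its argument vanishes at d = -9/4, a square-root branch point, modulus 9/4.
The radius of convergence is the smallest modulus among the singular points: 9/11.
List the singular points by increasing real part (a conjugate pair: the negative imaginary part first).


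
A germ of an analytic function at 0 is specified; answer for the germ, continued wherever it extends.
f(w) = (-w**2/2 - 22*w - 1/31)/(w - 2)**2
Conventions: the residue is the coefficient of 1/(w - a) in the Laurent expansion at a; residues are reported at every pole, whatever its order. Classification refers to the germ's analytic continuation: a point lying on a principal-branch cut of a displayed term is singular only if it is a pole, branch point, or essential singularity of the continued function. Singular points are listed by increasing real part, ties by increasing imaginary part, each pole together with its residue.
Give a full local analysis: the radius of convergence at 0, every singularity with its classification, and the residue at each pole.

Radius of convergence at 0: 2.
At 2: a pole of order 2; residue -24.

Denominator factor (w - 2)^2: pole of order 2 at 2, modulus 2.
The radius of convergence is the smallest modulus among the singular points: 2.
At the order-2 pole 2 set g(w) = (w - (2))^2*f(w) = -w**2/2 - 22*w - 1/31.
Order-2 pole: residue = g'(a); g'(2) = -24, so the residue is -24.


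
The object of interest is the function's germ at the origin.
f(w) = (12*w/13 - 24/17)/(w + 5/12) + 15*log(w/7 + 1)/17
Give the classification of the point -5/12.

The denominator factor w + 5/12 vanishes at -5/12 and appears to the power 1; the numerator there equals -397/221, nonzero, and no other factor vanishes.
The branch terms are analytic at this point.
Hence a pole whose order is the multiplicity, 1.

The point is a pole of order 1.


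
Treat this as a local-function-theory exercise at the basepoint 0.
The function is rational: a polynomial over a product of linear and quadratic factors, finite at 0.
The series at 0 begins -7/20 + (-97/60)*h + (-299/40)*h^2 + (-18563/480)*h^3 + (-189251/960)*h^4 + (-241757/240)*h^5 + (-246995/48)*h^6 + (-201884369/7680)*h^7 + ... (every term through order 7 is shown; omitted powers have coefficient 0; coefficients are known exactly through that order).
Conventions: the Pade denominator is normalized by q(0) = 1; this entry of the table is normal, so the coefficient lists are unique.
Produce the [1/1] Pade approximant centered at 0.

The Pade approximant has numerator coefficients [-7/20, 19/11640]; denominator coefficients [1, -897/194].

Taylor coefficients needed (read off): a_0 = -7/20, a_1 = -97/60, a_2 = -299/40.
Write the denominator as Q(h) = 1 + q1*h. Requiring Q*f - P = O(h^3) with deg P <= 1 kills the coefficients of h^2..h^2 in Q*f:
  h^2: a_2 + q1*a_1 = 0, i.e. -299/40 + (-97/60)*q1 = 0.
Solving this linear system: q1 = -897/194.
The numerator is Q*f truncated at degree 1: P0 = a_0 = -7/20; P1 = a_1 + q1*a_0 = 19/11640.


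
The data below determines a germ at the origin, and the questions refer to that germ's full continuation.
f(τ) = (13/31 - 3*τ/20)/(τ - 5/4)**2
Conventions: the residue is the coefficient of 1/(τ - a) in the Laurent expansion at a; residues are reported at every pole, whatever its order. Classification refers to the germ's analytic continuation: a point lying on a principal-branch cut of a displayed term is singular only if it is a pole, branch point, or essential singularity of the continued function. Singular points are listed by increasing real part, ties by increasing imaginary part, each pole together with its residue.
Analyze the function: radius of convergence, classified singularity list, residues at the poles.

Denominator factor (τ - 5/4)^2: pole of order 2 at 5/4, modulus 5/4.
The radius of convergence is the smallest modulus among the singular points: 5/4.
At the order-2 pole 5/4 set g(τ) = (τ - (5/4))^2*f(τ) = 13/31 - 3*τ/20.
Order-2 pole: residue = g'(a); g'(5/4) = -3/20, so the residue is -3/20.

Radius of convergence at 0: 5/4.
At 5/4: a pole of order 2; residue -3/20.


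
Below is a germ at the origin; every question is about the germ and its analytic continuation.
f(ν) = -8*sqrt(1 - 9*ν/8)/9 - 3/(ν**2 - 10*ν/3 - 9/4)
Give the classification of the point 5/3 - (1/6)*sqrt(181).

The denominator factor ν**2 - 10*ν/3 - 9/4 vanishes at 5/3 - (1/6)*sqrt(181) and appears to the power 1; the numerator there equals -3, nonzero, and no other factor vanishes.
The branch terms are analytic at this point.
Hence a pole whose order is the multiplicity, 1.

The point is a pole of order 1.


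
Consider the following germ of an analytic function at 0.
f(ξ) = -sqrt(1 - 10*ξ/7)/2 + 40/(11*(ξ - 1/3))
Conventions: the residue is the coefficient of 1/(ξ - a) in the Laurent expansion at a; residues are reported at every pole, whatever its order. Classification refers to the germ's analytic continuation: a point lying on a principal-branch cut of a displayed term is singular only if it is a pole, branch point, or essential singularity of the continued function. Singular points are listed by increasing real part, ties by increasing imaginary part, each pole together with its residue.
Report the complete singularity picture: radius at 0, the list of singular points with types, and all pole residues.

Radius of convergence at 0: 1/3.
At 1/3: a pole of order 1; residue 40/11.
At 7/10: an algebraic (square-root) branch point.

Denominator factor (ξ - 1/3): pole of order 1 at 1/3, modulus 1/3.
Branch term (-1/2)*sqrt(1 - ξ/(7/10)): its argument vanishes at ξ = 7/10, a square-root branch point, modulus 7/10.
The radius of convergence is the smallest modulus among the singular points: 1/3.
The branch term is analytic at 1/3 and contributes nothing to the residue; only the rational part matters.
At the order-1 pole 1/3 set g(ξ) = (ξ - (1/3))*(rational part) = 40/11.
Simple pole: residue = g(a) at a = 1/3, which is 40/11.
List the singular points by increasing real part (a conjugate pair: the negative imaginary part first).


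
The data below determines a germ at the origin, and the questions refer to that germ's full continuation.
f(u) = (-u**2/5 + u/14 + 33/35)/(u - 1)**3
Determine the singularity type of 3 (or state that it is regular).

The point is a regular point.

Denominator factors: u - 1 = 2 at u = 3 — none vanishes.
So the germ continues analytically to 3.


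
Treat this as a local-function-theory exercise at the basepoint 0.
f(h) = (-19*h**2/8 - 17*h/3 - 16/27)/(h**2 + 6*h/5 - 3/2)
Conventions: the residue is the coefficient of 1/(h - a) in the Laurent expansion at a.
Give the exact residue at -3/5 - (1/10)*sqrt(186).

The factor h**2 + 6*h/5 - 3/2 splits as (h - a)(h - a') with a = -3/5 - (1/10)*sqrt(186), a' = -3/5 + (1/10)*sqrt(186). At the order-1 pole a set g(h) = (h - a)*f(h) = [-19*h**2/8 - 17*h/3 - 16/27] / (h - a').
Simple pole: residue = g(a) at a = -3/5 - (1/10)*sqrt(186), which is -169/120 + (26623/401760)*sqrt(186).

The residue is -169/120 + (26623/401760)*sqrt(186).


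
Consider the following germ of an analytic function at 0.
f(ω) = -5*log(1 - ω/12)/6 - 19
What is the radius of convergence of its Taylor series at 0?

The radius of convergence is 12.

Branch term (-5/6)*log(1 - ω/(12)): its argument vanishes at ω = 12, a logarithmic branch point, modulus 12.
The radius of convergence is the smallest modulus among the singular points: 12.


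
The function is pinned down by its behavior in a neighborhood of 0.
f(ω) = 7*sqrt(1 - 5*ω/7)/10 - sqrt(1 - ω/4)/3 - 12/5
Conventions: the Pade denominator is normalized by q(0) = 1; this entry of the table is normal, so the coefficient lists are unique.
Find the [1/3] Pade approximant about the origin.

Taylor coefficients needed (expand at 0): a_0 = -61/30, a_1 = -5/24, a_2 = -113/2688, a_3 = -2351/150528, a_4 = -238285/33718272.
Write the denominator as Q(ω) = 1 + q1*ω + q2*ω^2 + q3*ω^3. Requiring Q*f - P = O(ω^5) with deg P <= 1 kills the coefficients of ω^2..ω^4 in Q*f:
  ω^2: a_2 + q1*a_1 + q2*a_0 = 0, i.e. -113/2688 + (-5/24)*q1 + (-61/30)*q2 = 0.
  ω^3: a_3 + q1*a_2 + q2*a_1 + q3*a_0 = 0, i.e. -2351/150528 + (-113/2688)*q1 + (-5/24)*q2 + (-61/30)*q3 = 0.
  ω^4: a_4 + q1*a_3 + q2*a_2 + q3*a_1 = 0, i.e. -238285/33718272 + (-2351/150528)*q1 + (-113/2688)*q2 + (-5/24)*q3 = 0.
Solving this linear system: q1 = -632205825/1153145504, q2 = 163736695/4612582016, q3 = 8573905/516609185792.
The numerator is Q*f truncated at degree 1: P0 = a_0 = -61/30; P1 = a_1 + q1*a_0 = 6271479185/6918873024.

The Pade approximant has numerator coefficients [-61/30, 6271479185/6918873024]; denominator coefficients [1, -632205825/1153145504, 163736695/4612582016, 8573905/516609185792].


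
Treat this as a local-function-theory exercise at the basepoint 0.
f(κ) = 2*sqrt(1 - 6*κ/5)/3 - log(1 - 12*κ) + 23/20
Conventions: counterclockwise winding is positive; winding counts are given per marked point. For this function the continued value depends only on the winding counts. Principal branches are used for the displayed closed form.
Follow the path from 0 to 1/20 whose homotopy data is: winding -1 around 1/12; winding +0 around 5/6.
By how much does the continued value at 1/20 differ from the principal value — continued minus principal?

The rational part is single-valued and drops out of the difference; each branch term changes only by its own monodromy.
(-1)*log(1 - κ/(1/12)): each positive loop around 1/12 adds 2*pi*i to the log, so winding -1 contributes (-1)*(-1)*2*pi*i = (2)*pi*i.
(2/3)*sqrt(1 - κ/(5/6)): winding +0 is even, the square root returns to the same sheet, contribution 0.
Summing the contributions at κ = 1/20 gives (2)*pi*i.

Continued minus principal equals (2)*pi*i.


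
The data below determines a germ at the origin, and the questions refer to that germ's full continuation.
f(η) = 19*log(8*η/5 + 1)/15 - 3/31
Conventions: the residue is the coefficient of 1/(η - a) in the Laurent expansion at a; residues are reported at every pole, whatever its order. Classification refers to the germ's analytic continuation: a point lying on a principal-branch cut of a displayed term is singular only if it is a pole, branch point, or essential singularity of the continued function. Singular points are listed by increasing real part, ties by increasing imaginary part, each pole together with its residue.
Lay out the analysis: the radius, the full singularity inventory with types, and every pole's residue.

Branch term (19/15)*log(1 - η/(-5/8)): its argument vanishes at η = -5/8, a logarithmic branch point, modulus 5/8.
The radius of convergence is the smallest modulus among the singular points: 5/8.

Radius of convergence at 0: 5/8.
At -5/8: a logarithmic branch point.


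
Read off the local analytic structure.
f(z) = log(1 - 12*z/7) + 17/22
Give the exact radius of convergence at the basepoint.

The radius of convergence is 7/12.

Branch term (1)*log(1 - z/(7/12)): its argument vanishes at z = 7/12, a logarithmic branch point, modulus 7/12.
The radius of convergence is the smallest modulus among the singular points: 7/12.


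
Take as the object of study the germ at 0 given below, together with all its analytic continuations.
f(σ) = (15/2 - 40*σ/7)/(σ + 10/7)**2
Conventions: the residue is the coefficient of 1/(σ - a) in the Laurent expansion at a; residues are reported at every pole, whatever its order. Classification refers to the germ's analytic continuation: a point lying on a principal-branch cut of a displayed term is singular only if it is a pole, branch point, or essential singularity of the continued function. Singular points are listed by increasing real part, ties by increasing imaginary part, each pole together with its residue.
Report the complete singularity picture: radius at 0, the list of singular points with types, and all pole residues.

Radius of convergence at 0: 10/7.
At -10/7: a pole of order 2; residue -40/7.

Denominator factor (σ + 10/7)^2: pole of order 2 at -10/7, modulus 10/7.
The radius of convergence is the smallest modulus among the singular points: 10/7.
At the order-2 pole -10/7 set g(σ) = (σ - (-10/7))^2*f(σ) = 15/2 - 40*σ/7.
Order-2 pole: residue = g'(a); g'(-10/7) = -40/7, so the residue is -40/7.


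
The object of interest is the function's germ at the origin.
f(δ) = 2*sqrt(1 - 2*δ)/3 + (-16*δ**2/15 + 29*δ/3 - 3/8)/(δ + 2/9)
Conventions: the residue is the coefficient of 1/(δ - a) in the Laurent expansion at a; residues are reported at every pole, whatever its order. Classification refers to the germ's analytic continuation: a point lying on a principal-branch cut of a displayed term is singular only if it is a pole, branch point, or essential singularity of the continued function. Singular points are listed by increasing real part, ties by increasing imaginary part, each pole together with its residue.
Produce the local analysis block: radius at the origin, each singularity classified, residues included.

Denominator factor (δ + 2/9): pole of order 1 at -2/9, modulus 2/9.
Branch term (2/3)*sqrt(1 - δ/(1/2)): its argument vanishes at δ = 1/2, a square-root branch point, modulus 1/2.
The radius of convergence is the smallest modulus among the singular points: 2/9.
The branch term is analytic at -2/9 and contributes nothing to the residue; only the rational part matters.
At the order-1 pole -2/9 set g(δ) = (δ - (-2/9))*(rational part) = -16*δ**2/15 + 29*δ/3 - 3/8.
Simple pole: residue = g(a) at a = -2/9, which is -25037/9720.
List the singular points by increasing real part (a conjugate pair: the negative imaginary part first).

Radius of convergence at 0: 2/9.
At -2/9: a pole of order 1; residue -25037/9720.
At 1/2: an algebraic (square-root) branch point.


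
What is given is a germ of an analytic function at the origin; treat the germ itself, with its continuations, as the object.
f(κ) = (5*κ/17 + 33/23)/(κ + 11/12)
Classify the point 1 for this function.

The point is a regular point.

Denominator factors: κ + 11/12 = 23/12 at κ = 1 — none vanishes.
So the germ continues analytically to 1.


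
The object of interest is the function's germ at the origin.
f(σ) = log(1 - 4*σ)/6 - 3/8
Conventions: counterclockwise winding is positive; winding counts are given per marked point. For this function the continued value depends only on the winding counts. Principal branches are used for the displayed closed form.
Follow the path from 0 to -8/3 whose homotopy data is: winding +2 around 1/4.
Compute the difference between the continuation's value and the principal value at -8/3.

Continued minus principal equals (2/3)*pi*i.

The rational part is single-valued and drops out of the difference; each branch term changes only by its own monodromy.
(1/6)*log(1 - σ/(1/4)): each positive loop around 1/4 adds 2*pi*i to the log, so winding +2 contributes (1/6)*(2)*2*pi*i = (2/3)*pi*i.
Summing the contributions at σ = -8/3 gives (2/3)*pi*i.


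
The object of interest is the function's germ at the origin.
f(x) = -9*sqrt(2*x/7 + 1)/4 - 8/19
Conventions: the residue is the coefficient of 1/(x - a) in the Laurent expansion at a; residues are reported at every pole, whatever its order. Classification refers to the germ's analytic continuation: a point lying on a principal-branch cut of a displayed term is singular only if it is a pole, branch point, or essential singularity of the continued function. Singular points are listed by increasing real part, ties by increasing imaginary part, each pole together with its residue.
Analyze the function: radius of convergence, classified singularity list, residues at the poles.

Branch term (-9/4)*sqrt(1 - x/(-7/2)): its argument vanishes at x = -7/2, a square-root branch point, modulus 7/2.
The radius of convergence is the smallest modulus among the singular points: 7/2.

Radius of convergence at 0: 7/2.
At -7/2: an algebraic (square-root) branch point.


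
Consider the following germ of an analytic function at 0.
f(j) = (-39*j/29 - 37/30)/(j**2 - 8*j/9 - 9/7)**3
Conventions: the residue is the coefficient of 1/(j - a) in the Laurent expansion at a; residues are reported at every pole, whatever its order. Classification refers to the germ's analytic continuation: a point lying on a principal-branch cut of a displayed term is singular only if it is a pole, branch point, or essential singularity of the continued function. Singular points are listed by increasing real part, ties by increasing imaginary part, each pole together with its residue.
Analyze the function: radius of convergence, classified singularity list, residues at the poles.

Radius of convergence at 0: -4/9 + (29/63)*sqrt(7).
At 4/9 - (29/63)*sqrt(7): a pole of order 3; residue (4609187793/95171731360)*sqrt(7).
At 4/9 + (29/63)*sqrt(7): a pole of order 3; residue -(4609187793/95171731360)*sqrt(7).

Denominator factor (j**2 - 8*j/9 - 9/7)^3: discriminant 3364/567, real irrational roots 4/9 + (29/63)*sqrt(7) and 4/9 - (29/63)*sqrt(7); poles of order 3, moduli 4/9 + (29/63)*sqrt(7) and -4/9 + (29/63)*sqrt(7).
The radius of convergence is the smallest modulus among the singular points: -4/9 + (29/63)*sqrt(7).
The factor j**2 - 8*j/9 - 9/7 splits as (j - a)(j - a') with a = 4/9 - (29/63)*sqrt(7), a' = 4/9 + (29/63)*sqrt(7). At the order-3 pole a set g(j) = (j - a)^3*f(j) = [-39*j/29 - 37/30] / (j - a')^3.
Order-3 pole: residue = g''(a)/2; g''(4/9 - (29/63)*sqrt(7)) = (4609187793/47585865680)*sqrt(7), so the residue is (4609187793/95171731360)*sqrt(7).
The factor j**2 - 8*j/9 - 9/7 splits as (j - a)(j - a') with a = 4/9 + (29/63)*sqrt(7), a' = 4/9 - (29/63)*sqrt(7). At the order-3 pole a set g(j) = (j - a)^3*f(j) = [-39*j/29 - 37/30] / (j - a')^3.
Order-3 pole: residue = g''(a)/2; g''(4/9 + (29/63)*sqrt(7)) = -(4609187793/47585865680)*sqrt(7), so the residue is -(4609187793/95171731360)*sqrt(7).
List the singular points by increasing real part (a conjugate pair: the negative imaginary part first).


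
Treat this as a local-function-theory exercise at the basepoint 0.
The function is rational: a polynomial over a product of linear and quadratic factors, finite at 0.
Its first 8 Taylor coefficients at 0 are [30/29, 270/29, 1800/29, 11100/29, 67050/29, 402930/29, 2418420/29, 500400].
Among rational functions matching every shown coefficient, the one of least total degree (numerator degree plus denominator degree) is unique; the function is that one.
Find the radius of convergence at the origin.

The radius of convergence is 1/6.

No rational of total degree below 4 reproduces all 8 coefficients; solving the [0/4] Pade equations on them gives f(ψ) = 5/(29*(ψ - 1)**3*(ψ - 1/6)), whose expansion matches every shown term.
Denominator factor (ψ - 1)^3: pole of order 3 at 1, modulus 1.
Denominator factor (ψ - 1/6): pole of order 1 at 1/6, modulus 1/6.
The radius of convergence is the smallest modulus among the singular points: 1/6.


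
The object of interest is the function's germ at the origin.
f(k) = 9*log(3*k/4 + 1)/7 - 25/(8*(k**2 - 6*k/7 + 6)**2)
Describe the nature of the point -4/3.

The term (9/7)*log(1 - k/(-4/3)) has argument 1 - -4/3/(-4/3) = 0 at -4/3: a logarithmic (infinitely-sheeted) branch point; the remaining terms are analytic or single-valued there.

The point is a logarithmic branch point.


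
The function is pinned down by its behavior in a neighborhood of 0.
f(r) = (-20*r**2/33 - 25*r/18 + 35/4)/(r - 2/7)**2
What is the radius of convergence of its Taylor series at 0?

The radius of convergence is 2/7.

Denominator factor (r - 2/7)^2: pole of order 2 at 2/7, modulus 2/7.
The radius of convergence is the smallest modulus among the singular points: 2/7.


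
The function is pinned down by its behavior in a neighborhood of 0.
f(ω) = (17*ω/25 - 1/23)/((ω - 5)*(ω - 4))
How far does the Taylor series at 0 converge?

The radius of convergence is 4.

Denominator factor (ω - 4): pole of order 1 at 4, modulus 4.
Denominator factor (ω - 5): pole of order 1 at 5, modulus 5.
The radius of convergence is the smallest modulus among the singular points: 4.


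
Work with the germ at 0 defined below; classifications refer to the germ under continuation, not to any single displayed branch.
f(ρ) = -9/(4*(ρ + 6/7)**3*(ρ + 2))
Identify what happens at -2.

The point is a pole of order 1.

The denominator factor ρ + 2 vanishes at -2 and appears to the power 1; the numerator there equals -9/4, nonzero, and no other factor vanishes.
Hence a pole whose order is the multiplicity, 1.


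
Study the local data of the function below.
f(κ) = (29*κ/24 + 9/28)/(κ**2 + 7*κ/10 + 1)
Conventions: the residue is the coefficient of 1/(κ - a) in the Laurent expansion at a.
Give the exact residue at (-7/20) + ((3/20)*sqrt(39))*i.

The factor κ**2 + 7*κ/10 + 1 splits as (κ - a)(κ - a') with a = (-7/20) + ((3/20)*sqrt(39))*i, a' = (-7/20) - ((3/20)*sqrt(39))*i. At the order-1 pole a set g(κ) = (κ - a)*f(κ) = [29*κ/24 + 9/28] / (κ - a').
Simple pole: residue = g(a) at a = (-7/20) + ((3/20)*sqrt(39))*i, which is (29/48) + ((341/39312)*sqrt(39))*i.

The residue is (29/48) + ((341/39312)*sqrt(39))*i.


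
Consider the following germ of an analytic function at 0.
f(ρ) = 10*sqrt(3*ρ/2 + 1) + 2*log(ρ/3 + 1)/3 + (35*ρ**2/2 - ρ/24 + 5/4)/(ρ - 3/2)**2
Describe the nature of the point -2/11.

Denominator factors: ρ - 3/2 = -37/22 at ρ = -2/11 — none vanishes.
Branch term log(1 - ρ/(-3)): argument at -2/11 is 31/33, nonzero, so -2/11 is not its branch point (a point on a principal cut is still regular for the continued germ).
Branch term sqrt(1 - ρ/(-2/3)): argument at -2/11 is 8/11, nonzero, so -2/11 is not its branch point (a point on a principal cut is still regular for the continued germ).
So the germ continues analytically to -2/11.

The point is a regular point.


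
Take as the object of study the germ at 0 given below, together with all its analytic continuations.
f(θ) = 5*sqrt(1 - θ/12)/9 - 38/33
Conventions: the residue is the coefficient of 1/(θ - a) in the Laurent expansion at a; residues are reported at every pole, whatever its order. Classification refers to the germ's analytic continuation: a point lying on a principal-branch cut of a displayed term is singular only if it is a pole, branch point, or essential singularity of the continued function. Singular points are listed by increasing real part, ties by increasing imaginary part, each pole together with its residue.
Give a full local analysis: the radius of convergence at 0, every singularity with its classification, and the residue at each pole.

Branch term (5/9)*sqrt(1 - θ/(12)): its argument vanishes at θ = 12, a square-root branch point, modulus 12.
The radius of convergence is the smallest modulus among the singular points: 12.

Radius of convergence at 0: 12.
At 12: an algebraic (square-root) branch point.


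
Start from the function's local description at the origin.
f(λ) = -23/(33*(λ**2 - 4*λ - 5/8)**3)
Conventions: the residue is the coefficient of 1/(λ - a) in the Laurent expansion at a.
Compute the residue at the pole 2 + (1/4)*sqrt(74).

The residue is -(184/557183)*sqrt(74).

The factor λ**2 - 4*λ - 5/8 splits as (λ - a)(λ - a') with a = 2 + (1/4)*sqrt(74), a' = 2 - (1/4)*sqrt(74). At the order-3 pole a set g(λ) = (λ - a)^3*f(λ) = [-23/33] / (λ - a')^3.
Order-3 pole: residue = g''(a)/2; g''(2 + (1/4)*sqrt(74)) = -(368/557183)*sqrt(74), so the residue is -(184/557183)*sqrt(74).


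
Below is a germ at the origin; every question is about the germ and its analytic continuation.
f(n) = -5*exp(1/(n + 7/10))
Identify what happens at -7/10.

The point is an essential singularity.

The exponent 1/(n - (-7/10)) has a pole at -7/10, so exp(1/(n - (-7/10))) takes every nonzero value near it: an essential singularity (not a pole of any order).


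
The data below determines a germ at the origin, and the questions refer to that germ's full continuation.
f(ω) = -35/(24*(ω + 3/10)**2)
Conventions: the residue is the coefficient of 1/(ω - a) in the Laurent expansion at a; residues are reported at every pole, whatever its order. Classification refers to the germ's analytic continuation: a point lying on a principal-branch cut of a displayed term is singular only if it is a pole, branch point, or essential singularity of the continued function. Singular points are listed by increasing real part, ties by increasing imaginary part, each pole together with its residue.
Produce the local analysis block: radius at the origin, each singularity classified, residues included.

Radius of convergence at 0: 3/10.
At -3/10: a pole of order 2; residue 0.

Denominator factor (ω + 3/10)^2: pole of order 2 at -3/10, modulus 3/10.
The radius of convergence is the smallest modulus among the singular points: 3/10.
At the order-2 pole -3/10 set g(ω) = (ω - (-3/10))^2*f(ω) = -35/24.
Order-2 pole: residue = g'(a); g'(-3/10) = 0, so the residue is 0.
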